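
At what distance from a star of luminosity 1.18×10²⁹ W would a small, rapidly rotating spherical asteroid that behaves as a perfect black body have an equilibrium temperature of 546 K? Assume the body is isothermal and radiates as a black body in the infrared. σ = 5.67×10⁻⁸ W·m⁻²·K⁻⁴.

d ≈ 6.83×10¹¹ m

For an isothermal black-emitting sphere, (1−a)S·πr² = σ·4πr²·T⁴ ⇒ S = 4σT⁴/(1−a).
S = 4·5.67×10⁻⁸·(546)⁴/1.00 = 20160 W/m².
Flux falls as S = L/(4πd²), so d = √(L/(4πS)) = √(1.18×10²⁹/(4π·20160)).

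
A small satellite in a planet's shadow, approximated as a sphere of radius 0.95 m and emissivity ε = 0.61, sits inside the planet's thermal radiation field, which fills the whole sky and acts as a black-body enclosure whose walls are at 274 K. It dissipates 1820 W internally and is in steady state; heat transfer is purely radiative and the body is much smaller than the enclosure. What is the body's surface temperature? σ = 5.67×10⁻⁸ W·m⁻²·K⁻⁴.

For a small grey body in a large enclosure, net radiated power = εσA(T⁴ − T_w⁴).
Steady state: P = εσA(T⁴ − T_w⁴) with A = 4πr² = 11.34 m².
T⁴ = P/(εσA) + T_w⁴ = 1820/(0.61·5.67×10⁻⁸·11.34) + (274)⁴
    = 4.640×10⁹ + 5.636×10⁹ = 1.028×10¹⁰ K⁴.

T ≈ 318 K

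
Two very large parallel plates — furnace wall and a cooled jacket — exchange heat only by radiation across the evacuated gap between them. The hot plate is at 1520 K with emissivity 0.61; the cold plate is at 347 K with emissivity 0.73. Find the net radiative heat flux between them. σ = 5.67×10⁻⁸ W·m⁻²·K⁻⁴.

For two infinite grey parallel plates, q = σ(T₁⁴ − T₂⁴)/(1/ε₁ + 1/ε₂ − 1).
T₁⁴ − T₂⁴ = 5.338×10¹² − 1.450×10¹⁰ = 5.323×10¹² K⁴.
1/ε₁ + 1/ε₂ − 1 = 1.639 + 1.370 − 1 = 2.009.
q = 5.67×10⁻⁸ × 5.323×10¹² / 2.009.

q ≈ 1.50×10⁵ W/m²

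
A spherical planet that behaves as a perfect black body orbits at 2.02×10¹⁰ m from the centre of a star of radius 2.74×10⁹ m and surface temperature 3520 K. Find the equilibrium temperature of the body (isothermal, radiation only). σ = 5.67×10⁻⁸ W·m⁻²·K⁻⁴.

The star's surface emits σT_*⁴; at distance d the flux is S = σT_*⁴(R_*/d)².
S = 5.67×10⁻⁸·(3520)⁴·(2.74×10⁹/2.02×10¹⁰)² = 1.602×10⁵ W/m².
For an isothermal sphere T⁴ = (1−a)S/(4σ) = 7.062×10¹¹ K⁴.

T ≈ 917 K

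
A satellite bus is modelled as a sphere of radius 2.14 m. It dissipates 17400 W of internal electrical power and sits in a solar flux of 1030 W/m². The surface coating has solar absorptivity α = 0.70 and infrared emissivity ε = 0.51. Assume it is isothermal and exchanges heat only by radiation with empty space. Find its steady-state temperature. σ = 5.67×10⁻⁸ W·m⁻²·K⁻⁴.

At steady state, absorbed solar power + internal power = radiated power.
Absorbed: α·S·A_cross = 0.70·1030·14.39 = 10370 W (cross-section πr²).
Total input = 10370 + 17400 = 27770 W.
Radiated: εσ·A_surf·T⁴ with A_surf = 4πr² = 57.55 m².
T⁴ = 27770/(0.51·5.67×10⁻⁸·57.55) = 1.669×10¹⁰ K⁴.

T ≈ 359 K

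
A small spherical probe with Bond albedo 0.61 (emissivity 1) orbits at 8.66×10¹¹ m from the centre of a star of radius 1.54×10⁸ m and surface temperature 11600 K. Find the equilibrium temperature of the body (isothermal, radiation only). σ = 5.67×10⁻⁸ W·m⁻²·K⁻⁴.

T ≈ 86.4 K

The star's surface emits σT_*⁴; at distance d the flux is S = σT_*⁴(R_*/d)².
S = 5.67×10⁻⁸·(11600)⁴·(1.54×10⁸/8.66×10¹¹)² = 32.47 W/m².
For an isothermal sphere T⁴ = (1−a)S/(4σ) = 5.583×10⁷ K⁴.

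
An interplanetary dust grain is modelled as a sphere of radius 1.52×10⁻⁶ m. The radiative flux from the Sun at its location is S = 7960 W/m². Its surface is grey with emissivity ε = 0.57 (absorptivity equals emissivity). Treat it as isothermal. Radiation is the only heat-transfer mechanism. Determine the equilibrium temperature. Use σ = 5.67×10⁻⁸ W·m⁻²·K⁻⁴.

At equilibrium, absorbed power = emitted power.
Absorbing cross-section = πr² = 7.258×10⁻¹² m²; emitting surface = 4πr² = 2.903×10⁻¹¹ m² (ratio 4).
εS·A_cross = εσ·A_surf·T⁴  ⇒  T⁴ = S/(4σ)   (ε cancels).
T⁴ = 7960/(4·5.67×10⁻⁸) = 3.510×10¹⁰ K⁴.
T = (3.510×10¹⁰)^(1/4).

T ≈ 433 K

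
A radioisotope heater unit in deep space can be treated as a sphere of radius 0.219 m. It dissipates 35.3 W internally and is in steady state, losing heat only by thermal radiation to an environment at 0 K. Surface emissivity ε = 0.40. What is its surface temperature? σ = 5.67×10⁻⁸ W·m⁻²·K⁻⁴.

T ≈ 225 K

Steady state: internal power = radiated power, P = εσA T⁴.
Radiating area A = 4πr² = 0.6027 m².
T⁴ = P/(εσA) = 35.3/(0.40·5.67×10⁻⁸·0.6027) = 2.582×10⁹ K⁴.
T = (2.582×10⁹)^(1/4).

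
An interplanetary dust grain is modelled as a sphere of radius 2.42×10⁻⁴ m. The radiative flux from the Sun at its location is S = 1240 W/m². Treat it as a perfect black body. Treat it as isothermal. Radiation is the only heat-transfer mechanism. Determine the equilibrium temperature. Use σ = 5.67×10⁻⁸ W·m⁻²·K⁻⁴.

At equilibrium, absorbed power = emitted power.
Absorbing cross-section = πr² = 1.840×10⁻⁷ m²; emitting surface = 4πr² = 7.359×10⁻⁷ m² (ratio 4).
S·A_cross = εσ·A_surf·T⁴  ⇒  T⁴ = S/(4σ).
T⁴ = 1.00·1240/(4·5.67×10⁻⁸) = 5.467×10⁹ K⁴.
T = (5.467×10⁹)^(1/4).

T ≈ 272 K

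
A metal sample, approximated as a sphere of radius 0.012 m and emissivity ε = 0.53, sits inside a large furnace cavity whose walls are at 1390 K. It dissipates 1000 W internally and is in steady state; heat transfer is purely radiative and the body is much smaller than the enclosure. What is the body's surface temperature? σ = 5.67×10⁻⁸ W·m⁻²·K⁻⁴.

For a small grey body in a large enclosure, net radiated power = εσA(T⁴ − T_w⁴).
Steady state: P = εσA(T⁴ − T_w⁴) with A = 4πr² = 0.001810 m².
T⁴ = P/(εσA) + T_w⁴ = 1000/(0.53·5.67×10⁻⁸·0.001810) + (1390)⁴
    = 1.839×10¹³ + 3.733×10¹² = 2.212×10¹³ K⁴.

T ≈ 2170 K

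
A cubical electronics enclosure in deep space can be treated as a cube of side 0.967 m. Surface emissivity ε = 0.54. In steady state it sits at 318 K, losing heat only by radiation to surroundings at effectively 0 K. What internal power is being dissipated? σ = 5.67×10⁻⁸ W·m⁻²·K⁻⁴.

Steady state: P = εσA T⁴.
A = 6L² = 5.611 m²; T⁴ = (318)⁴ = 1.023×10¹⁰ K⁴.
P = 0.54 × 5.67×10⁻⁸ × 5.611 × 1.023×10¹⁰.

P ≈ 1760 W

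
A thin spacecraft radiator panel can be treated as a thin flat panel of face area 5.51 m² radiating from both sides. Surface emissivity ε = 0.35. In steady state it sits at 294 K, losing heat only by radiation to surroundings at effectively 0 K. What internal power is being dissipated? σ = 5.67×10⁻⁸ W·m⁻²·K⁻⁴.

P ≈ 1630 W

Steady state: P = εσA T⁴.
A = 2·5.51 = 11.02 m²; T⁴ = (294)⁴ = 7.471×10⁹ K⁴.
P = 0.35 × 5.67×10⁻⁸ × 11.02 × 7.471×10⁹.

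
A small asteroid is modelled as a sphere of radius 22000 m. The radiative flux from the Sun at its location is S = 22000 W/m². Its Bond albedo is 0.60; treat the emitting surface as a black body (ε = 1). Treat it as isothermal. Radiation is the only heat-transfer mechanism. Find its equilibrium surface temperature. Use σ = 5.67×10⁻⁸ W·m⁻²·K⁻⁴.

T ≈ 444 K

At equilibrium, absorbed power = emitted power.
Absorbing cross-section = πr² = 1.521×10⁹ m²; emitting surface = 4πr² = 6.082×10⁹ m² (ratio 4).
(1−a)S·A_cross = εσ·A_surf·T⁴  ⇒  T⁴ = (1−a)S/(4σ).
T⁴ = 0.400·22000/(4·5.67×10⁻⁸) = 3.880×10¹⁰ K⁴.
T = (3.880×10¹⁰)^(1/4).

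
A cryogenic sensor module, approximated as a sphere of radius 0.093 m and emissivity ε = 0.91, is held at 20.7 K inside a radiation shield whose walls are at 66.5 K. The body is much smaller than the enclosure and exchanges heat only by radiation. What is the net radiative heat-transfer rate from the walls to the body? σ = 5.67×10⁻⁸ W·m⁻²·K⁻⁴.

For a small grey body in a large enclosure: P_net = εσA(T_body⁴ − T_wall⁴).
A = 4πr² = 0.1087 m²; T_body⁴ − T_wall⁴ = 1.836×10⁵ − 1.956×10⁷ = -1.937×10⁷ K⁴.
|P_net| = 0.91·5.67×10⁻⁸·0.1087·1.937×10⁷.

P_net ≈ 0.109 W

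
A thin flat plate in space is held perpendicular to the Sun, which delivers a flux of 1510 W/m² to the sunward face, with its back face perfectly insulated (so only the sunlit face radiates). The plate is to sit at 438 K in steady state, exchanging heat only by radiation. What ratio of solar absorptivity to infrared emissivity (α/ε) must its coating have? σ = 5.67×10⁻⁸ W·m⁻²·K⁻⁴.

α/ε ≈ 1.38

Balance: αS·A = εσ·1A·T⁴ ⇒ α/ε = σT⁴/S.
α/ε = 5.67×10⁻⁸·(438)⁴/1510 = 5.67×10⁻⁸·3.680×10¹⁰/1510.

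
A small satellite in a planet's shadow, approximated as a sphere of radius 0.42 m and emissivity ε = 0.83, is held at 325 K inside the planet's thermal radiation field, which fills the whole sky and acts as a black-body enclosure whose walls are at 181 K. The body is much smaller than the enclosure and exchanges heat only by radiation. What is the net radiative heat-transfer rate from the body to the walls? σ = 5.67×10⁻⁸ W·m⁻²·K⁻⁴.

For a small grey body in a large enclosure: P_net = εσA(T_body⁴ − T_wall⁴).
A = 4πr² = 2.217 m²; T_body⁴ − T_wall⁴ = 1.116×10¹⁰ − 1.073×10⁹ = 1.008×10¹⁰ K⁴.
|P_net| = 0.83·5.67×10⁻⁸·2.217·1.008×10¹⁰.

P_net ≈ 1050 W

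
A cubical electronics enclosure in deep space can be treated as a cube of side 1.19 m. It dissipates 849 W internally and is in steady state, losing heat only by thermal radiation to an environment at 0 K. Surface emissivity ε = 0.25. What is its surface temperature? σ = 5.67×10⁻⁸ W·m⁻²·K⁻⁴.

T ≈ 290 K

Steady state: internal power = radiated power, P = εσA T⁴.
Radiating area A = 6L² = 8.497 m².
T⁴ = P/(εσA) = 849/(0.25·5.67×10⁻⁸·8.497) = 7.049×10⁹ K⁴.
T = (7.049×10⁹)^(1/4).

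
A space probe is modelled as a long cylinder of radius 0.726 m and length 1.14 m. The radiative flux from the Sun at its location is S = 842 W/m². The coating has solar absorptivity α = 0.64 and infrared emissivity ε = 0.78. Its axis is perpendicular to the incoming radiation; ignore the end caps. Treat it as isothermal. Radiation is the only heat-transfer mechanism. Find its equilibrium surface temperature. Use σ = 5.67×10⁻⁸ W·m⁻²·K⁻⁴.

At equilibrium, absorbed power = emitted power.
Absorbing cross-section = 2rL = 1.655 m²; emitting surface = 2πrL = 5.200 m² (ratio π).
αS·A_cross = εσ·A_surf·T⁴  ⇒  T⁴ = αS/(ε·πσ).
T⁴ = 0.640·842/(0.78·π·5.67×10⁻⁸) = 3.879×10⁹ K⁴.
T = (3.879×10⁹)^(1/4).

T ≈ 250 K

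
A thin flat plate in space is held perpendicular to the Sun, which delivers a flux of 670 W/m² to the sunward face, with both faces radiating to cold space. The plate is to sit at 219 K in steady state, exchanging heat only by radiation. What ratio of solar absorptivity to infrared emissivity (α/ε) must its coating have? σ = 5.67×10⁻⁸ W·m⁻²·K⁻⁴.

Balance: αS·A = εσ·2A·T⁴ ⇒ α/ε = 2σT⁴/S.
α/ε = 2·5.67×10⁻⁸·(219)⁴/670 = 2·5.67×10⁻⁸·2.300×10⁹/670.

α/ε ≈ 0.389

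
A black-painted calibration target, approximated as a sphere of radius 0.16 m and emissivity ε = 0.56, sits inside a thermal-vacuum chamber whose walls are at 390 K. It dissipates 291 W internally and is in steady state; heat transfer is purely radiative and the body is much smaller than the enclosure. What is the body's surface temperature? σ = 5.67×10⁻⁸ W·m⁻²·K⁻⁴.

For a small grey body in a large enclosure, net radiated power = εσA(T⁴ − T_w⁴).
Steady state: P = εσA(T⁴ − T_w⁴) with A = 4πr² = 0.3217 m².
T⁴ = P/(εσA) + T_w⁴ = 291/(0.56·5.67×10⁻⁸·0.3217) + (390)⁴
    = 2.849×10¹⁰ + 2.313×10¹⁰ = 5.162×10¹⁰ K⁴.

T ≈ 477 K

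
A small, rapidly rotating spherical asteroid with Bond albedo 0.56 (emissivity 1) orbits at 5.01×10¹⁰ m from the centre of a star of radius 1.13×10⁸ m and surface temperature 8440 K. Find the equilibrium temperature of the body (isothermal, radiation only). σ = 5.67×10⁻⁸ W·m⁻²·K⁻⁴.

T ≈ 231 K

The star's surface emits σT_*⁴; at distance d the flux is S = σT_*⁴(R_*/d)².
S = 5.67×10⁻⁸·(8440)⁴·(1.13×10⁸/5.01×10¹⁰)² = 1464 W/m².
For an isothermal sphere T⁴ = (1−a)S/(4σ) = 2.840×10⁹ K⁴.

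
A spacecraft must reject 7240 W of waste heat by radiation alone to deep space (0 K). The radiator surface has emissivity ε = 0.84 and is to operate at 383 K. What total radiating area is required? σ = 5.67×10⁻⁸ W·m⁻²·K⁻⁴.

P = εσA T⁴ ⇒ A = P/(εσT⁴).
T⁴ = 2.152×10¹⁰ K⁴.
A = 7240/(0.84 × 5.67×10⁻⁸ × 2.152×10¹⁰).

A ≈ 7.06 m²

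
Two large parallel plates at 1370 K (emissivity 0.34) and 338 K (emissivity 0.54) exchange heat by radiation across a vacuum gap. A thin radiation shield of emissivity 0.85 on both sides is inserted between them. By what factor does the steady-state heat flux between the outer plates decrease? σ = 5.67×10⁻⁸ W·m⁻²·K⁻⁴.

factor ≈ 1.36

Without shield: q₀ = σΔ(T⁴)/(1/ε₁+1/ε₂−1) with denominator 3.793.
With shield the two gaps are in series; the resistances add: (1/ε₁+1/ε_s−1)+(1/ε_s+1/ε₂−1) = 3.118+2.028 = 5.146.
Heat-flux ratio q₀/q = 5.146/3.793.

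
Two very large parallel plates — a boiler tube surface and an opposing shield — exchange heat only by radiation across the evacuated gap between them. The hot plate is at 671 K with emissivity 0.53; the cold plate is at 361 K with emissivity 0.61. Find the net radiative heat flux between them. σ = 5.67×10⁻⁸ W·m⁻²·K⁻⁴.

q ≈ 4170 W/m²

For two infinite grey parallel plates, q = σ(T₁⁴ − T₂⁴)/(1/ε₁ + 1/ε₂ − 1).
T₁⁴ − T₂⁴ = 2.027×10¹¹ − 1.698×10¹⁰ = 1.857×10¹¹ K⁴.
1/ε₁ + 1/ε₂ − 1 = 1.887 + 1.639 − 1 = 2.526.
q = 5.67×10⁻⁸ × 1.857×10¹¹ / 2.526.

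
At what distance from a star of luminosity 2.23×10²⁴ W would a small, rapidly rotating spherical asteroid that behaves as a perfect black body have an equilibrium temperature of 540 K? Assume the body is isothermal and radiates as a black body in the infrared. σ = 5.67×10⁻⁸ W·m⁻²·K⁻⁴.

For an isothermal black-emitting sphere, (1−a)S·πr² = σ·4πr²·T⁴ ⇒ S = 4σT⁴/(1−a).
S = 4·5.67×10⁻⁸·(540)⁴/1.00 = 19280 W/m².
Flux falls as S = L/(4πd²), so d = √(L/(4πS)) = √(2.23×10²⁴/(4π·19280)).

d ≈ 3.03×10⁹ m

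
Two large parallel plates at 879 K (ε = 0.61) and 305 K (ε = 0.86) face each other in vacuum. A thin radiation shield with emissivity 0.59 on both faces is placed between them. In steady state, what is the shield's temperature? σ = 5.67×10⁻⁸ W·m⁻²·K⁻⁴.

In steady state the net flux on the hot side equals that on the cold side.
σ(T₁⁴−T_s⁴)/D₁ = σ(T_s⁴−T₂⁴)/D₂, with D₁ = 1/ε₁+1/ε_s−1 = 2.334, D₂ = 1/ε_s+1/ε₂−1 = 1.858.
Solve for T_s⁴: T_s⁴ = (D₂·T₁⁴ + D₁·T₂⁴)/(D₁+D₂) = 2.694×10¹¹ K⁴.

T_s ≈ 720 K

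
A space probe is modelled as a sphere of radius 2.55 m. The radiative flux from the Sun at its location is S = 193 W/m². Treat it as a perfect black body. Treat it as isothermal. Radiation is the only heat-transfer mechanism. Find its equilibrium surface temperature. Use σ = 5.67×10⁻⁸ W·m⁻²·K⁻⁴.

T ≈ 171 K

At equilibrium, absorbed power = emitted power.
Absorbing cross-section = πr² = 20.43 m²; emitting surface = 4πr² = 81.71 m² (ratio 4).
S·A_cross = εσ·A_surf·T⁴  ⇒  T⁴ = S/(4σ).
T⁴ = 1.00·193/(4·5.67×10⁻⁸) = 8.510×10⁸ K⁴.
T = (8.510×10⁸)^(1/4).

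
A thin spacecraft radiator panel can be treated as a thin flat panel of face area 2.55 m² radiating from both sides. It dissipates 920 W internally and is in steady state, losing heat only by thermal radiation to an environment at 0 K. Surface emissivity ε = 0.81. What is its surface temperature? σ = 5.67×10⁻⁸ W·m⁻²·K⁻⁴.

Steady state: internal power = radiated power, P = εσA T⁴.
Radiating area A = 2·2.55 = 5.100 m².
T⁴ = P/(εσA) = 920/(0.81·5.67×10⁻⁸·5.100) = 3.928×10⁹ K⁴.
T = (3.928×10⁹)^(1/4).

T ≈ 250 K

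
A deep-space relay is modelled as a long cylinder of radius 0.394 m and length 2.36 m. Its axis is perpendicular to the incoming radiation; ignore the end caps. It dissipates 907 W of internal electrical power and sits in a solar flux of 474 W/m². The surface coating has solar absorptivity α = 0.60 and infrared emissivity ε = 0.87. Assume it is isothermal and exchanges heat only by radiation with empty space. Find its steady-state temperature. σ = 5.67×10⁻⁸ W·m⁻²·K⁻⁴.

T ≈ 266 K

At steady state, absorbed solar power + internal power = radiated power.
Absorbed: α·S·A_cross = 0.60·474·1.860 = 528.9 W (cross-section 2rL).
Total input = 528.9 + 907 = 1436 W.
Radiated: εσ·A_surf·T⁴ with A_surf = 2πrL = 5.842 m².
T⁴ = 1436/(0.87·5.67×10⁻⁸·5.842) = 4.982×10⁹ K⁴.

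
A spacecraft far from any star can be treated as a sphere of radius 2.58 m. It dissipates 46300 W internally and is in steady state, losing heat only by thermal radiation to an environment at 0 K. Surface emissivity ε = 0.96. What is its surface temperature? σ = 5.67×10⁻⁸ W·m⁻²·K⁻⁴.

T ≈ 318 K

Steady state: internal power = radiated power, P = εσA T⁴.
Radiating area A = 4πr² = 83.65 m².
T⁴ = P/(εσA) = 46300/(0.96·5.67×10⁻⁸·83.65) = 1.017×10¹⁰ K⁴.
T = (1.017×10¹⁰)^(1/4).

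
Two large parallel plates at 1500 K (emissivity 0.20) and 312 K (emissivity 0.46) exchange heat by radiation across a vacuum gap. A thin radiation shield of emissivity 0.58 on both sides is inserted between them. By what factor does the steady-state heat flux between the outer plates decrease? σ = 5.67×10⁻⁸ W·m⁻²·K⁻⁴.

Without shield: q₀ = σΔ(T⁴)/(1/ε₁+1/ε₂−1) with denominator 6.174.
With shield the two gaps are in series; the resistances add: (1/ε₁+1/ε_s−1)+(1/ε_s+1/ε₂−1) = 5.724+2.898 = 8.622.
Heat-flux ratio q₀/q = 8.622/6.174.

factor ≈ 1.40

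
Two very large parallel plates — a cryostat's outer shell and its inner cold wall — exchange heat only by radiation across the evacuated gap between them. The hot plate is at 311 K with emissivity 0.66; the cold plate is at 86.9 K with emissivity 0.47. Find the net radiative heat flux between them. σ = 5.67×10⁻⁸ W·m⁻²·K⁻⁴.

q ≈ 199 W/m²

For two infinite grey parallel plates, q = σ(T₁⁴ − T₂⁴)/(1/ε₁ + 1/ε₂ − 1).
T₁⁴ − T₂⁴ = 9.355×10⁹ − 5.703×10⁷ = 9.298×10⁹ K⁴.
1/ε₁ + 1/ε₂ − 1 = 1.515 + 2.128 − 1 = 2.643.
q = 5.67×10⁻⁸ × 9.298×10⁹ / 2.643.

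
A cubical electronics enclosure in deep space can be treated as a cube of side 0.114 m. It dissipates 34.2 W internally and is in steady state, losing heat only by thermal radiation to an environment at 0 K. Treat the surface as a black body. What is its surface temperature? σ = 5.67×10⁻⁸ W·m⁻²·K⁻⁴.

T ≈ 297 K

Steady state: internal power = radiated power, P = εσA T⁴.
Radiating area A = 6L² = 0.07798 m².
T⁴ = P/(εσA) = 34.2/(1.0·5.67×10⁻⁸·0.07798) = 7.735×10⁹ K⁴.
T = (7.735×10⁹)^(1/4).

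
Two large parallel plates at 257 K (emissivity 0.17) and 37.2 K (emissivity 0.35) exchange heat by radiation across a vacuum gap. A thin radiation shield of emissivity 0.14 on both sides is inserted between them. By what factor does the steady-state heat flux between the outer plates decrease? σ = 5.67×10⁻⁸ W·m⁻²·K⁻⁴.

factor ≈ 2.72

Without shield: q₀ = σΔ(T⁴)/(1/ε₁+1/ε₂−1) with denominator 7.739.
With shield the two gaps are in series; the resistances add: (1/ε₁+1/ε_s−1)+(1/ε_s+1/ε₂−1) = 12.03+9.000 = 21.03.
Heat-flux ratio q₀/q = 21.03/7.739.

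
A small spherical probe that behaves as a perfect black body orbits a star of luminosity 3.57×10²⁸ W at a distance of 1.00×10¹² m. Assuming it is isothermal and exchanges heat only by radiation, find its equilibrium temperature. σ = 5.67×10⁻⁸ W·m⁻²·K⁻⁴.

First find the stellar flux at distance d: S = L/(4πd²) = 3.57×10²⁸/(4π·(1.00×10¹²)²) = 2841 W/m².
For an isothermal sphere, absorbed (1−a)S·πr² = emitted σ·4πr²·T⁴, so T⁴ = (1−a)S/(4σ).
T⁴ = 1.00·2841/(4·5.67×10⁻⁸) = 1.253×10¹⁰ K⁴.

T ≈ 335 K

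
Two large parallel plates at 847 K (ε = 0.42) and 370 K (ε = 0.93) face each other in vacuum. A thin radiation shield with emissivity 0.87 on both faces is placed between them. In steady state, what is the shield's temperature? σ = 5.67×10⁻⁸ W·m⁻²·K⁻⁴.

In steady state the net flux on the hot side equals that on the cold side.
σ(T₁⁴−T_s⁴)/D₁ = σ(T_s⁴−T₂⁴)/D₂, with D₁ = 1/ε₁+1/ε_s−1 = 2.530, D₂ = 1/ε_s+1/ε₂−1 = 1.225.
Solve for T_s⁴: T_s⁴ = (D₂·T₁⁴ + D₁·T₂⁴)/(D₁+D₂) = 1.805×10¹¹ K⁴.

T_s ≈ 652 K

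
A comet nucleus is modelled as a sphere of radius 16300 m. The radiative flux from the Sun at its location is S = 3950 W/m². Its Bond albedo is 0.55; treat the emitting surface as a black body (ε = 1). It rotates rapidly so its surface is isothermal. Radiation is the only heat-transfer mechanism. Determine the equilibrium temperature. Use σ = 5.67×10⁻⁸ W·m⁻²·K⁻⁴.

T ≈ 298 K

At equilibrium, absorbed power = emitted power.
Absorbing cross-section = πr² = 8.347×10⁸ m²; emitting surface = 4πr² = 3.339×10⁹ m² (ratio 4).
(1−a)S·A_cross = εσ·A_surf·T⁴  ⇒  T⁴ = (1−a)S/(4σ).
T⁴ = 0.450·3950/(4·5.67×10⁻⁸) = 7.837×10⁹ K⁴.
T = (7.837×10⁹)^(1/4).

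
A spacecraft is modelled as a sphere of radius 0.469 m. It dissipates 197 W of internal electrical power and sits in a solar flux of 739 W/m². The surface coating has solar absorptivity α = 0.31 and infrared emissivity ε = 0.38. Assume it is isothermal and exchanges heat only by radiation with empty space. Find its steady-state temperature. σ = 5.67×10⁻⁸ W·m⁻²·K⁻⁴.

At steady state, absorbed solar power + internal power = radiated power.
Absorbed: α·S·A_cross = 0.31·739·0.6910 = 158.3 W (cross-section πr²).
Total input = 158.3 + 197 = 355.3 W.
Radiated: εσ·A_surf·T⁴ with A_surf = 4πr² = 2.764 m².
T⁴ = 355.3/(0.38·5.67×10⁻⁸·2.764) = 5.966×10⁹ K⁴.

T ≈ 278 K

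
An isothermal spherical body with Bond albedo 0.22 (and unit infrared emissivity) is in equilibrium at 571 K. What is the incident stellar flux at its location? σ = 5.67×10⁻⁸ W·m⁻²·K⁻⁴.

(1−a)S·πr² = σ·4πr²·T⁴ ⇒ S = 4σT⁴/(1−a).
S = 4·5.67×10⁻⁸·1.063×10¹¹/0.780.

S ≈ 30900 W/m²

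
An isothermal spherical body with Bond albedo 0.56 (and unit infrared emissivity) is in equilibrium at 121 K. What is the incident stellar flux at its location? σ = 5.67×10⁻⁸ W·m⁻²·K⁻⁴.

S ≈ 110 W/m²

(1−a)S·πr² = σ·4πr²·T⁴ ⇒ S = 4σT⁴/(1−a).
S = 4·5.67×10⁻⁸·2.144×10⁸/0.440.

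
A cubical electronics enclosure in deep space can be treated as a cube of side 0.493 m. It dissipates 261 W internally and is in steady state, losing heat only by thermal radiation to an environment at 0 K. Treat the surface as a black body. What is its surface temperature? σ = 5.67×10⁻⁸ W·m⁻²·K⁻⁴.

Steady state: internal power = radiated power, P = εσA T⁴.
Radiating area A = 6L² = 1.458 m².
T⁴ = P/(εσA) = 261/(1.0·5.67×10⁻⁸·1.458) = 3.157×10⁹ K⁴.
T = (3.157×10⁹)^(1/4).

T ≈ 237 K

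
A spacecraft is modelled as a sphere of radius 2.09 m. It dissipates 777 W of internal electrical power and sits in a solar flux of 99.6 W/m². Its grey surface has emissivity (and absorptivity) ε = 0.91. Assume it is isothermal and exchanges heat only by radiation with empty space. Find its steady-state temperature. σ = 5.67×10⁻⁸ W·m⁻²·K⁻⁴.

At steady state, absorbed solar power + internal power = radiated power.
Absorbed: α·S·A_cross = 0.91·99.6·13.72 = 1244 W (cross-section πr²).
Total input = 1244 + 777 = 2021 W.
Radiated: εσ·A_surf·T⁴ with A_surf = 4πr² = 54.89 m².
T⁴ = 2021/(0.91·5.67×10⁻⁸·54.89) = 7.135×10⁸ K⁴.

T ≈ 163 K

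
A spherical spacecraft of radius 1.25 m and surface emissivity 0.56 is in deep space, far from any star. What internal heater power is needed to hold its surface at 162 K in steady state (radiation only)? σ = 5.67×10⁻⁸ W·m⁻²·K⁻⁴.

P = εσ·4πr²·T⁴.
4πr² = 19.63 m²; T⁴ = 6.887×10⁸ K⁴.
P = 0.56·5.67×10⁻⁸·19.63·6.887×10⁸.

P ≈ 429 W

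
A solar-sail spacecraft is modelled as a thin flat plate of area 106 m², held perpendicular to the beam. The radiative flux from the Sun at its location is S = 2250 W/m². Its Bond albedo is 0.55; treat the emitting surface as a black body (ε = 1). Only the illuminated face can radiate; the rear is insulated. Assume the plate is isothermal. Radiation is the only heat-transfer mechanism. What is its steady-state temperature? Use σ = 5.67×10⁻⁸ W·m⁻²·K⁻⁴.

At equilibrium, absorbed power = emitted power.
Absorbing cross-section = A = 106.0 m²; emitting surface = A = 106.0 m² (ratio 1).
(1−a)S·A_cross = εσ·A_surf·T⁴  ⇒  T⁴ = (1−a)S/(1σ).
T⁴ = 0.450·2250/(1·5.67×10⁻⁸) = 1.786×10¹⁰ K⁴.
T = (1.786×10¹⁰)^(1/4).

T ≈ 366 K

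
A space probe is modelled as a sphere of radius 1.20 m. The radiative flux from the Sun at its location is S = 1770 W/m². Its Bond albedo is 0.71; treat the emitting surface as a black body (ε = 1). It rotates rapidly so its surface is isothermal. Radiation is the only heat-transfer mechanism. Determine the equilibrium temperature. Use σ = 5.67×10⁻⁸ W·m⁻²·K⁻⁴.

At equilibrium, absorbed power = emitted power.
Absorbing cross-section = πr² = 4.524 m²; emitting surface = 4πr² = 18.10 m² (ratio 4).
(1−a)S·A_cross = εσ·A_surf·T⁴  ⇒  T⁴ = (1−a)S/(4σ).
T⁴ = 0.290·1770/(4·5.67×10⁻⁸) = 2.263×10⁹ K⁴.
T = (2.263×10⁹)^(1/4).

T ≈ 218 K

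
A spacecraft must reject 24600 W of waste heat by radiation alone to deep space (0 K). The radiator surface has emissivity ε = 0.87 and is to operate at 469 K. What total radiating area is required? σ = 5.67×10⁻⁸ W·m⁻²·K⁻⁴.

P = εσA T⁴ ⇒ A = P/(εσT⁴).
T⁴ = 4.838×10¹⁰ K⁴.
A = 24600/(0.87 × 5.67×10⁻⁸ × 4.838×10¹⁰).

A ≈ 10.3 m²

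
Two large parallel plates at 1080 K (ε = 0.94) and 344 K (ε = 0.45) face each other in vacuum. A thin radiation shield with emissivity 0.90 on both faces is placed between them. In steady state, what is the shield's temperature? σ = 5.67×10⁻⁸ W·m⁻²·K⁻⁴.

In steady state the net flux on the hot side equals that on the cold side.
σ(T₁⁴−T_s⁴)/D₁ = σ(T_s⁴−T₂⁴)/D₂, with D₁ = 1/ε₁+1/ε_s−1 = 1.175, D₂ = 1/ε_s+1/ε₂−1 = 2.333.
Solve for T_s⁴: T_s⁴ = (D₂·T₁⁴ + D₁·T₂⁴)/(D₁+D₂) = 9.095×10¹¹ K⁴.

T_s ≈ 977 K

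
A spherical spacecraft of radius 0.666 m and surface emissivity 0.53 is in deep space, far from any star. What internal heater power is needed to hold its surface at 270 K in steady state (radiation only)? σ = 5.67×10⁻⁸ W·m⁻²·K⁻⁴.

P ≈ 890 W

P = εσ·4πr²·T⁴.
4πr² = 5.574 m²; T⁴ = 5.314×10⁹ K⁴.
P = 0.53·5.67×10⁻⁸·5.574·5.314×10⁹.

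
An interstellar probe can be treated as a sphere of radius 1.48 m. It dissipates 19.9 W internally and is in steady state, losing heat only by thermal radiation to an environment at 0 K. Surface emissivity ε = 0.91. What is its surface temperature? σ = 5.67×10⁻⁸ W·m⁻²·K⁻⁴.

T ≈ 61.2 K

Steady state: internal power = radiated power, P = εσA T⁴.
Radiating area A = 4πr² = 27.53 m².
T⁴ = P/(εσA) = 19.9/(0.91·5.67×10⁻⁸·27.53) = 1.401×10⁷ K⁴.
T = (1.401×10⁷)^(1/4).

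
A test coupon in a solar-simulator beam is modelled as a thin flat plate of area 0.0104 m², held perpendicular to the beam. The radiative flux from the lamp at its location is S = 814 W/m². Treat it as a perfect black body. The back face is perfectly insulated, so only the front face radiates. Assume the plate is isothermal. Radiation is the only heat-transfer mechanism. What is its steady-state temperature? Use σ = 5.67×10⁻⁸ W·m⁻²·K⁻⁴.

At equilibrium, absorbed power = emitted power.
Absorbing cross-section = A = 0.01040 m²; emitting surface = A = 0.01040 m² (ratio 1).
S·A_cross = εσ·A_surf·T⁴  ⇒  T⁴ = S/(1σ).
T⁴ = 1.00·814/(1·5.67×10⁻⁸) = 1.436×10¹⁰ K⁴.
T = (1.436×10¹⁰)^(1/4).

T ≈ 346 K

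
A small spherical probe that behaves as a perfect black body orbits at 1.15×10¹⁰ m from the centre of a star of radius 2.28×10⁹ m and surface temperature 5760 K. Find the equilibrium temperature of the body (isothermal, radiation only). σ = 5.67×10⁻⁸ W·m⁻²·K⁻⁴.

T ≈ 1810 K

The star's surface emits σT_*⁴; at distance d the flux is S = σT_*⁴(R_*/d)².
S = 5.67×10⁻⁸·(5760)⁴·(2.28×10⁹/1.15×10¹⁰)² = 2.453×10⁶ W/m².
For an isothermal sphere T⁴ = (1−a)S/(4σ) = 1.082×10¹³ K⁴.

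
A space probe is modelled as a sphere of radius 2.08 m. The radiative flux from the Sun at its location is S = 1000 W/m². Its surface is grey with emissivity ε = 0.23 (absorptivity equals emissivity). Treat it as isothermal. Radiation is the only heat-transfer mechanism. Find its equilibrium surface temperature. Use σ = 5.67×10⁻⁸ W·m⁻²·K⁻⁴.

T ≈ 258 K

At equilibrium, absorbed power = emitted power.
Absorbing cross-section = πr² = 13.59 m²; emitting surface = 4πr² = 54.37 m² (ratio 4).
εS·A_cross = εσ·A_surf·T⁴  ⇒  T⁴ = S/(4σ)   (ε cancels).
T⁴ = 1000/(4·5.67×10⁻⁸) = 4.409×10⁹ K⁴.
T = (4.409×10⁹)^(1/4).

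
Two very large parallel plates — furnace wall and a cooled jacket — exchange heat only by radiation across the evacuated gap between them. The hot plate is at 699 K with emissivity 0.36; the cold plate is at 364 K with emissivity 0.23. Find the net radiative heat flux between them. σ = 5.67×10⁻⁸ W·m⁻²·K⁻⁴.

For two infinite grey parallel plates, q = σ(T₁⁴ − T₂⁴)/(1/ε₁ + 1/ε₂ − 1).
T₁⁴ − T₂⁴ = 2.387×10¹¹ − 1.756×10¹⁰ = 2.212×10¹¹ K⁴.
1/ε₁ + 1/ε₂ − 1 = 2.778 + 4.348 − 1 = 6.126.
q = 5.67×10⁻⁸ × 2.212×10¹¹ / 6.126.

q ≈ 2050 W/m²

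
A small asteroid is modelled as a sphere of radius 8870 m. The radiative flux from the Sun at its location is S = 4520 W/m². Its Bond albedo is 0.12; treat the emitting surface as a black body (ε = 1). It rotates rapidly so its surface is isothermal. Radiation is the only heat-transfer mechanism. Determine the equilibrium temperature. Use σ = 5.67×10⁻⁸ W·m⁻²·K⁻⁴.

T ≈ 364 K

At equilibrium, absorbed power = emitted power.
Absorbing cross-section = πr² = 2.472×10⁸ m²; emitting surface = 4πr² = 9.887×10⁸ m² (ratio 4).
(1−a)S·A_cross = εσ·A_surf·T⁴  ⇒  T⁴ = (1−a)S/(4σ).
T⁴ = 0.880·4520/(4·5.67×10⁻⁸) = 1.754×10¹⁰ K⁴.
T = (1.754×10¹⁰)^(1/4).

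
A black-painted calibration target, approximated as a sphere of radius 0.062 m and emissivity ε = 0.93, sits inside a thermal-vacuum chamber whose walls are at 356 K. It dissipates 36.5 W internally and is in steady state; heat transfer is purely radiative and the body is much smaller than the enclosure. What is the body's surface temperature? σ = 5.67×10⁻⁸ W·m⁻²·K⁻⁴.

T ≈ 418 K

For a small grey body in a large enclosure, net radiated power = εσA(T⁴ − T_w⁴).
Steady state: P = εσA(T⁴ − T_w⁴) with A = 4πr² = 0.04831 m².
T⁴ = P/(εσA) + T_w⁴ = 36.5/(0.93·5.67×10⁻⁸·0.04831) + (356)⁴
    = 1.433×10¹⁰ + 1.606×10¹⁰ = 3.039×10¹⁰ K⁴.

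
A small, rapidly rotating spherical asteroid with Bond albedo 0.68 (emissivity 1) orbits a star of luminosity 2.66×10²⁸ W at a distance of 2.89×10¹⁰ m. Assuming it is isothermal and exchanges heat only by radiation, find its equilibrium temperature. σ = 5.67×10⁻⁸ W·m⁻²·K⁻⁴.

T ≈ 1380 K

First find the stellar flux at distance d: S = L/(4πd²) = 2.66×10²⁸/(4π·(2.89×10¹⁰)²) = 2.534×10⁶ W/m².
For an isothermal sphere, absorbed (1−a)S·πr² = emitted σ·4πr²·T⁴, so T⁴ = (1−a)S/(4σ).
T⁴ = 0.320·2.534×10⁶/(4·5.67×10⁻⁸) = 3.576×10¹² K⁴.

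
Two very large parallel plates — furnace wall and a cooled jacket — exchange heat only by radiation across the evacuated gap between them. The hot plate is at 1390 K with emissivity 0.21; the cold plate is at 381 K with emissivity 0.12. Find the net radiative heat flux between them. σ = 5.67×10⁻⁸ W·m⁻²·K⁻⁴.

q ≈ 17400 W/m²

For two infinite grey parallel plates, q = σ(T₁⁴ − T₂⁴)/(1/ε₁ + 1/ε₂ − 1).
T₁⁴ − T₂⁴ = 3.733×10¹² − 2.107×10¹⁰ = 3.712×10¹² K⁴.
1/ε₁ + 1/ε₂ − 1 = 4.762 + 8.333 − 1 = 12.10.
q = 5.67×10⁻⁸ × 3.712×10¹² / 12.10.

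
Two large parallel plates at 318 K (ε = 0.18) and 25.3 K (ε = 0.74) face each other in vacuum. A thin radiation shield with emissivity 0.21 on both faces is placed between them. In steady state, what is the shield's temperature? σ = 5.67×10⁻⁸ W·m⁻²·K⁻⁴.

In steady state the net flux on the hot side equals that on the cold side.
σ(T₁⁴−T_s⁴)/D₁ = σ(T_s⁴−T₂⁴)/D₂, with D₁ = 1/ε₁+1/ε_s−1 = 9.317, D₂ = 1/ε_s+1/ε₂−1 = 5.113.
Solve for T_s⁴: T_s⁴ = (D₂·T₁⁴ + D₁·T₂⁴)/(D₁+D₂) = 3.624×10⁹ K⁴.

T_s ≈ 245 K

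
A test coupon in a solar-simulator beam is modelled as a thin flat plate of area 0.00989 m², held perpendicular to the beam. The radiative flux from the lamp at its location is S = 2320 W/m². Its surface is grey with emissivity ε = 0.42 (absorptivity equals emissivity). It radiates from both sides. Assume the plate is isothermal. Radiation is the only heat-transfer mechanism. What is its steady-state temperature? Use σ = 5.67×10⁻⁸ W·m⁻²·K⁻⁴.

T ≈ 378 K

At equilibrium, absorbed power = emitted power.
Absorbing cross-section = A = 0.009890 m²; emitting surface = 2A = 0.01978 m² (ratio 2).
εS·A_cross = εσ·A_surf·T⁴  ⇒  T⁴ = S/(2σ)   (ε cancels).
T⁴ = 2320/(2·5.67×10⁻⁸) = 2.046×10¹⁰ K⁴.
T = (2.046×10¹⁰)^(1/4).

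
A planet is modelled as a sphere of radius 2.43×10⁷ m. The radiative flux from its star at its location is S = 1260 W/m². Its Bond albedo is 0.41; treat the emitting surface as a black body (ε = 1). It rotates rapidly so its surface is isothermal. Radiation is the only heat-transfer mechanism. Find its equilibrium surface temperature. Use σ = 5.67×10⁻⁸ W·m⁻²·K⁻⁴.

T ≈ 239 K

At equilibrium, absorbed power = emitted power.
Absorbing cross-section = πr² = 1.855×10¹⁵ m²; emitting surface = 4πr² = 7.420×10¹⁵ m² (ratio 4).
(1−a)S·A_cross = εσ·A_surf·T⁴  ⇒  T⁴ = (1−a)S/(4σ).
T⁴ = 0.590·1260/(4·5.67×10⁻⁸) = 3.278×10⁹ K⁴.
T = (3.278×10⁹)^(1/4).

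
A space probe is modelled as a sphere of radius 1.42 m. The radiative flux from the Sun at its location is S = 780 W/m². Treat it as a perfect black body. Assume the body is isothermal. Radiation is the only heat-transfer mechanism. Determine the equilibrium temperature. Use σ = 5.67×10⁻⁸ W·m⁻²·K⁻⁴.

At equilibrium, absorbed power = emitted power.
Absorbing cross-section = πr² = 6.335 m²; emitting surface = 4πr² = 25.34 m² (ratio 4).
S·A_cross = εσ·A_surf·T⁴  ⇒  T⁴ = S/(4σ).
T⁴ = 1.00·780/(4·5.67×10⁻⁸) = 3.439×10⁹ K⁴.
T = (3.439×10⁹)^(1/4).

T ≈ 242 K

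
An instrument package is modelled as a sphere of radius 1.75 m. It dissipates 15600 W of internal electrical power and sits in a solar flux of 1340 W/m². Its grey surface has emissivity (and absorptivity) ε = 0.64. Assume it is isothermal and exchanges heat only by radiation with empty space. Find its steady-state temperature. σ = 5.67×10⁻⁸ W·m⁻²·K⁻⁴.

T ≈ 362 K

At steady state, absorbed solar power + internal power = radiated power.
Absorbed: α·S·A_cross = 0.64·1340·9.621 = 8251 W (cross-section πr²).
Total input = 8251 + 15600 = 23850 W.
Radiated: εσ·A_surf·T⁴ with A_surf = 4πr² = 38.48 m².
T⁴ = 23850/(0.64·5.67×10⁻⁸·38.48) = 1.708×10¹⁰ K⁴.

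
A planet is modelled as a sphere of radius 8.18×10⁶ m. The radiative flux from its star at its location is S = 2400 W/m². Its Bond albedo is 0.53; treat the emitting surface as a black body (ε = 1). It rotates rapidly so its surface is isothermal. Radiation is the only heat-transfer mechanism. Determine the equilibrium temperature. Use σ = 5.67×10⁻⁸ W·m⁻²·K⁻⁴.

T ≈ 266 K

At equilibrium, absorbed power = emitted power.
Absorbing cross-section = πr² = 2.102×10¹⁴ m²; emitting surface = 4πr² = 8.408×10¹⁴ m² (ratio 4).
(1−a)S·A_cross = εσ·A_surf·T⁴  ⇒  T⁴ = (1−a)S/(4σ).
T⁴ = 0.470·2400/(4·5.67×10⁻⁸) = 4.974×10⁹ K⁴.
T = (4.974×10⁹)^(1/4).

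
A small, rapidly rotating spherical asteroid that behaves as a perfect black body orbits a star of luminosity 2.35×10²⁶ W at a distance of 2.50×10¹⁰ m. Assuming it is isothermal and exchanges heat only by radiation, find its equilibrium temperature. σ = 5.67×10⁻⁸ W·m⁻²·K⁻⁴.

First find the stellar flux at distance d: S = L/(4πd²) = 2.35×10²⁶/(4π·(2.50×10¹⁰)²) = 29920 W/m².
For an isothermal sphere, absorbed (1−a)S·πr² = emitted σ·4πr²·T⁴, so T⁴ = (1−a)S/(4σ).
T⁴ = 1.00·29920/(4·5.67×10⁻⁸) = 1.319×10¹¹ K⁴.

T ≈ 603 K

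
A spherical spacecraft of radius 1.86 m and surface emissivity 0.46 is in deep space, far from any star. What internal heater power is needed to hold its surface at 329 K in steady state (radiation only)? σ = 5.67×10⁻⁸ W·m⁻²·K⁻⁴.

P = εσ·4πr²·T⁴.
4πr² = 43.47 m²; T⁴ = 1.172×10¹⁰ K⁴.
P = 0.46·5.67×10⁻⁸·43.47·1.172×10¹⁰.

P ≈ 13300 W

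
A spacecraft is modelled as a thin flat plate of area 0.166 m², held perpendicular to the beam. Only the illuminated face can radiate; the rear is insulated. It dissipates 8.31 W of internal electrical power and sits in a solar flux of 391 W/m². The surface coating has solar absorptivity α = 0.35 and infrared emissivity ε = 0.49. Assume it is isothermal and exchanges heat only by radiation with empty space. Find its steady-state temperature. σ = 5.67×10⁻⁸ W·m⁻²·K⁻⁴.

T ≈ 286 K

At steady state, absorbed solar power + internal power = radiated power.
Absorbed: α·S·A_cross = 0.35·391·0.1660 = 22.72 W (cross-section A).
Total input = 22.72 + 8.31 = 31.03 W.
Radiated: εσ·A_surf·T⁴ with A_surf = A = 0.1660 m².
T⁴ = 31.03/(0.49·5.67×10⁻⁸·0.1660) = 6.728×10⁹ K⁴.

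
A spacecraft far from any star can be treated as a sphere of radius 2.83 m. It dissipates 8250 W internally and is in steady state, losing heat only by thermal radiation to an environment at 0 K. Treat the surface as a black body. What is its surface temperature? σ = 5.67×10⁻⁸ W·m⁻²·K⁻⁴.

Steady state: internal power = radiated power, P = εσA T⁴.
Radiating area A = 4πr² = 100.6 m².
T⁴ = P/(εσA) = 8250/(1.0·5.67×10⁻⁸·100.6) = 1.446×10⁹ K⁴.
T = (1.446×10⁹)^(1/4).

T ≈ 195 K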